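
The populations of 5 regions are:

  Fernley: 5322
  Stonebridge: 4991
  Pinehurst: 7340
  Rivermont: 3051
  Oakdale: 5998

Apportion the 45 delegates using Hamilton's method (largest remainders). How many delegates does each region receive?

Fernley 9, Stonebridge 9, Pinehurst 12, Rivermont 5, Oakdale 10

The standard divisor is 26702/45 ≈ 593.378.
Standard quotas: Fernley 8.9690, Stonebridge 8.4112, Pinehurst 12.3699, Rivermont 5.1417, Oakdale 10.1082.
Lower quotas: Fernley 8, Stonebridge 8, Pinehurst 12, Rivermont 5, Oakdale 10 (sum 43, leaving 2 seats).
Remainders in descending order: Fernley 0.9690, Stonebridge 0.4112, Pinehurst 0.3699, Rivermont 0.1417, Oakdale 0.1082.
Largest remainders: Fernley, Stonebridge receive the extra seats.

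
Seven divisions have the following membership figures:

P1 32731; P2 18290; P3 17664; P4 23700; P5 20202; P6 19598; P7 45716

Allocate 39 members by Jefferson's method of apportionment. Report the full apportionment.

Standard divisor 177901/39 ≈ 4561.564; standard quotas: P1 7.175, P2 4.010, P3 3.872, P4 5.196, P5 4.429, P6 4.296, P7 10.022.
Rounding down gives 7, 4, 3, 5, 4, 4, 10 = 37 seats, so the divisor must be adjusted.
With modified divisor 4120: modified quotas P1 7.944, P2 4.439, P3 4.287, P4 5.752, P5 4.903, P6 4.757, P7 11.096.
Rounding down: P1 7, P2 4, P3 4, P4 5, P5 4, P6 4, P7 11 (total 39).

P1: 7, P2: 4, P3: 4, P4: 5, P5: 4, P6: 4, P7: 11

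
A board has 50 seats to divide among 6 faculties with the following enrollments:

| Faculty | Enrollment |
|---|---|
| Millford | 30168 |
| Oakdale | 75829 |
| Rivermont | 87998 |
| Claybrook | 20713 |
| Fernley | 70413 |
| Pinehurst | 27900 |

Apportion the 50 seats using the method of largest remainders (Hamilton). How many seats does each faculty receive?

Millford: 5, Oakdale: 12, Rivermont: 14, Claybrook: 3, Fernley: 11, Pinehurst: 5

The standard divisor is 313021/50 ≈ 6260.42.
Standard quotas: Millford 4.8188, Oakdale 12.1124, Rivermont 14.0562, Claybrook 3.3086, Fernley 11.2473, Pinehurst 4.4566.
Lower quotas: Millford 4, Oakdale 12, Rivermont 14, Claybrook 3, Fernley 11, Pinehurst 4 (sum 48, leaving 2 seats).
Remainders in descending order: Millford 0.8188, Pinehurst 0.4566, Claybrook 0.3086, Fernley 0.2473, Oakdale 0.1124, Rivermont 0.0562.
The surplus seats go to Millford, Pinehurst.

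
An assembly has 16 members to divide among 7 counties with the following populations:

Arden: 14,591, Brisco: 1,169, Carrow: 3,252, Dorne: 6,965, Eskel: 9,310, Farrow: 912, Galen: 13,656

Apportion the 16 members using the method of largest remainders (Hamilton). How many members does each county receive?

Standard divisor: 49855 ÷ 16 ≈ 3115.938.
Standard quotas: Arden 4.6827, Brisco 0.3752, Carrow 1.0437, Dorne 2.2353, Eskel 2.9879, Farrow 0.2927, Galen 4.3826.
Lower quotas: Arden 4, Brisco 0, Carrow 1, Dorne 2, Eskel 2, Farrow 0, Galen 4 (sum 13, leaving 3 seats).
Remainders in descending order: Eskel 0.9879, Arden 0.6827, Galen 0.3826, Brisco 0.3752, Farrow 0.2927, Dorne 0.2353, Carrow 0.0437.
Largest remainders: Eskel, Arden, Galen receive the extra seats.

Arden 5, Brisco 0, Carrow 1, Dorne 2, Eskel 3, Farrow 0, Galen 5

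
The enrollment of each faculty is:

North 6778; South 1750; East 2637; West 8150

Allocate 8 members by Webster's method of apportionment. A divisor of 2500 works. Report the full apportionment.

With modified divisor 2500: modified quotas North 2.711, South 0.700, East 1.055, West 3.260.
Rounding to the nearest integer: North 3, South 1, East 1, West 3 (total 8).

North: 3; South: 1; East: 1; West: 3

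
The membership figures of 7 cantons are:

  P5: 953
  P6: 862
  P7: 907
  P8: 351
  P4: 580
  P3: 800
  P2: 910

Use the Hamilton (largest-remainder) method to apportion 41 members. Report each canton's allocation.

Total 5363; standard divisor 5363/41 ≈ 130.805.
Standard quotas: P5 7.286, P6 6.590, P7 6.934, P8 2.683, P4 4.434, P3 6.116, P2 6.957.
Lower quotas: P5 7, P6 6, P7 6, P8 2, P4 4, P3 6, P2 6 (sum 37, leaving 4 seats).
Remainders in descending order: P2 0.957, P7 0.934, P8 0.683, P6 0.590, P4 0.434, P5 0.286, P3 0.116.
The surplus seats go to P2, P7, P8, P6.

P5: 7, P6: 7, P7: 7, P8: 3, P4: 4, P3: 6, P2: 7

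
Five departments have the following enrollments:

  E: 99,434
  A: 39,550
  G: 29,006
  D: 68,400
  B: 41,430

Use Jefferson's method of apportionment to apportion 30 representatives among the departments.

Standard divisor 277820/30 ≈ 9260.667; standard quotas: E 10.737, A 4.271, G 3.132, D 7.386, B 4.474.
Rounding down gives 10, 4, 3, 7, 4 = 28 seats, so the divisor must be adjusted.
With modified divisor 8400: modified quotas E 11.837, A 4.708, G 3.453, D 8.143, B 4.932.
Rounding down: E 11, A 4, G 3, D 8, B 4 (total 30).

E 11, A 4, G 3, D 8, B 4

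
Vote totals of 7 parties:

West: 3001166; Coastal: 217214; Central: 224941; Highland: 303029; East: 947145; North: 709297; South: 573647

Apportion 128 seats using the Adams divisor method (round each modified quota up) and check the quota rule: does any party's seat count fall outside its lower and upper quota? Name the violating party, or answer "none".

Standard quotas: West 64.277, Coastal 4.652, Central 4.818, Highland 6.490, East 20.285, North 15.191, South 12.286.
Adams allocation: West 63, Coastal 5, Central 5, Highland 7, East 20, North 15, South 13.
West has quota 64.277 (lower 64, upper 65) but receives 63 — outside the quota interval.

West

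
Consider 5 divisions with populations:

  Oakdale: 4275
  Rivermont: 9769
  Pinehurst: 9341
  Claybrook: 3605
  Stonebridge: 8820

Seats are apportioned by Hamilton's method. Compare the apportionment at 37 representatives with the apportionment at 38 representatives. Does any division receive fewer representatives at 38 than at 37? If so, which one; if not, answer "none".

none

At 37 seats: Oakdale 4, Rivermont 10, Pinehurst 10, Claybrook 4, Stonebridge 9.
At 38 seats: Oakdale 5, Rivermont 10, Pinehurst 10, Claybrook 4, Stonebridge 9.
No division's allocation decreased.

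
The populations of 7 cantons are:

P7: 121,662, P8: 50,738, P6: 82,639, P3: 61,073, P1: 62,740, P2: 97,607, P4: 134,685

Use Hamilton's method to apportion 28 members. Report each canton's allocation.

P7 6; P8 2; P6 4; P3 3; P1 3; P2 4; P4 6

Total 611144; standard divisor 611144/28 ≈ 21826.571.
Standard quotas: P7 5.5740, P8 2.3246, P6 3.7862, P3 2.7981, P1 2.8745, P2 4.4719, P4 6.1707.
Lower quotas: P7 5, P8 2, P6 3, P3 2, P1 2, P2 4, P4 6 (sum 24, leaving 4 seats).
Remainders in descending order: P1 0.8745, P3 0.7981, P6 0.7862, P7 0.5740, P2 0.4719, P8 0.3246, P4 0.1707.
The surplus seats go to P1, P3, P6, P7.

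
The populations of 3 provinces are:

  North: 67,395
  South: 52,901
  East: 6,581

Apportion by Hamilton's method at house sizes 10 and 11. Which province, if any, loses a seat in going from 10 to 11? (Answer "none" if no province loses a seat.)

East

At 10 seats: North 5, South 4, East 1.
At 11 seats: North 6, South 5, East 0.
East drops from 1 to 0.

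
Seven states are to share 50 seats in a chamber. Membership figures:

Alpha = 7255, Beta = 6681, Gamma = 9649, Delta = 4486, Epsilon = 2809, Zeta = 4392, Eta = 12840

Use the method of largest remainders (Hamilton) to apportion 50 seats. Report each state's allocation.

Alpha 7, Beta 7, Gamma 10, Delta 5, Epsilon 3, Zeta 5, Eta 13

Total 48112; standard divisor 48112/50 ≈ 962.24.
Standard quotas: Alpha 7.5397, Beta 6.9432, Gamma 10.0276, Delta 4.6620, Epsilon 2.9192, Zeta 4.5643, Eta 13.3439.
Lower quotas: Alpha 7, Beta 6, Gamma 10, Delta 4, Epsilon 2, Zeta 4, Eta 13 (sum 46, leaving 4 seats).
Remainders in descending order: Beta 0.9432, Epsilon 0.9192, Delta 0.6620, Zeta 0.5643, Alpha 0.5397, Eta 0.3439, Gamma 0.0276.
The surplus seats go to Beta, Epsilon, Delta, Zeta.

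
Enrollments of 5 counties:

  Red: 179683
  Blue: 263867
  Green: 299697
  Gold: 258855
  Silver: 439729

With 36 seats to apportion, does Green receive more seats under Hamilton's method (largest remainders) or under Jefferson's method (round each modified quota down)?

Hamilton: Red 5, Blue 7, Green 7, Gold 6, Silver 11.
Jefferson: Red 4, Blue 7, Green 8, Gold 6, Silver 11.
Green gets 7 under Hamilton and 8 under Jefferson.

Jefferson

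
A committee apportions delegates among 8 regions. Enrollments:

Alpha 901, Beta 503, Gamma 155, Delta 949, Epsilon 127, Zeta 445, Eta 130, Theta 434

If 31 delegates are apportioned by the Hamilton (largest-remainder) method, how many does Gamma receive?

Total 3644; standard divisor 3644/31 ≈ 117.548.
Standard quotas: Alpha 7.665, Beta 4.279, Gamma 1.319, Delta 8.073, Epsilon 1.080, Zeta 3.786, Eta 1.106, Theta 3.692.
Lower quotas: Alpha 7, Beta 4, Gamma 1, Delta 8, Epsilon 1, Zeta 3, Eta 1, Theta 3 (sum 28, leaving 3 seats).
Remainders in descending order: Zeta 0.786, Theta 0.692, Alpha 0.665, Gamma 0.319, Beta 0.279, Eta 0.106, Epsilon 0.080, Delta 0.073.
The surplus seats go to Zeta, Theta, Alpha.
Gamma receives 1.

1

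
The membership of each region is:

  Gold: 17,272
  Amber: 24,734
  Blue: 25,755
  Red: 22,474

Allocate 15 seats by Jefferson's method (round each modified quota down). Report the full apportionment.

Gold=3; Amber=4; Blue=4; Red=4

Standard divisor 90235/15 ≈ 6015.667; standard quotas: Gold 2.871, Amber 4.112, Blue 4.281, Red 3.736.
Rounding down gives 2, 4, 4, 3 = 13 seats, so the divisor must be adjusted.
With modified divisor 5400: modified quotas Gold 3.199, Amber 4.580, Blue 4.769, Red 4.162.
Rounding down: Gold 3, Amber 4, Blue 4, Red 4 (total 15).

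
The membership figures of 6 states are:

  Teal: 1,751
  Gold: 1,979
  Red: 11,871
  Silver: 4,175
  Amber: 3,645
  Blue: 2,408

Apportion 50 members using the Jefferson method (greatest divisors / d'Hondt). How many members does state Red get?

24

Standard divisor 25829/50 ≈ 516.58; standard quotas: Teal 3.390, Gold 3.831, Red 22.980, Silver 8.082, Amber 7.056, Blue 4.661.
Rounding down gives 3, 3, 22, 8, 7, 4 = 47 seats, so the divisor must be adjusted.
With modified divisor 490: modified quotas Teal 3.573, Gold 4.039, Red 24.227, Silver 8.520, Amber 7.439, Blue 4.914.
Rounding down: Teal 3, Gold 4, Red 24, Silver 8, Amber 7, Blue 4 (total 50).
Red receives 24.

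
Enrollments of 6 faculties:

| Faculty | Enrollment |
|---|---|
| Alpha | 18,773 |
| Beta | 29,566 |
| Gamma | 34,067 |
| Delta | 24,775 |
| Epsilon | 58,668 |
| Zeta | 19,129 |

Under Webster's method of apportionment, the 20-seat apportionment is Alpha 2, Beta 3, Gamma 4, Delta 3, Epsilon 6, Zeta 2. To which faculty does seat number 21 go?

Epsilon

Priority for the next seat is population ÷ (current seats + 0.5).
Priorities: Alpha 7509.200, Beta 8447.429, Gamma 7570.444, Delta 7078.571, Epsilon 9025.846, Zeta 7651.600.
Highest priority: Epsilon.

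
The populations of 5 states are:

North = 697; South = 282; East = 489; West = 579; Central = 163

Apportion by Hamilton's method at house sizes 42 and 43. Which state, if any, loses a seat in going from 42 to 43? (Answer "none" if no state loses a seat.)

At 42 seats: North 13, South 6, East 9, West 11, Central 3.
At 43 seats: North 14, South 5, East 10, West 11, Central 3.
South drops from 6 to 5.

South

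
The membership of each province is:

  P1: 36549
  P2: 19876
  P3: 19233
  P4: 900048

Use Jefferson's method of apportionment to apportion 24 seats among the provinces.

Standard divisor 975706/24 ≈ 40654.417; standard quotas: P1 0.899, P2 0.489, P3 0.473, P4 22.139.
Rounding down gives 0, 0, 0, 22 = 22 seats, so the divisor must be adjusted.
With modified divisor 37311.4: modified quotas P1 0.980, P2 0.533, P3 0.515, P4 24.123.
Rounding down: P1 0, P2 0, P3 0, P4 24 (total 24).

P1 0, P2 0, P3 0, P4 24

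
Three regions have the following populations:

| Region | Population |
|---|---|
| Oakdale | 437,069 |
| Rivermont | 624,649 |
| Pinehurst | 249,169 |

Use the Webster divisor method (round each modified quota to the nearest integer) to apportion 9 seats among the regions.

Oakdale 3, Rivermont 4, Pinehurst 2

Standard divisor 1310887/9 ≈ 145654.111; standard quotas: Oakdale 3.001, Rivermont 4.289, Pinehurst 1.711.
Rounding to the nearest integer gives Oakdale 3, Rivermont 4, Pinehurst 2 — total 9, matching the house size, so no adjustment is needed.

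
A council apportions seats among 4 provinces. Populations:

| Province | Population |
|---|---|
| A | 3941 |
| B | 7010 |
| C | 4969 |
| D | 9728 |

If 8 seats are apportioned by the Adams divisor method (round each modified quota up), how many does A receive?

1

Standard divisor 25648/8 ≈ 3206; standard quotas: A 1.229, B 2.187, C 1.550, D 3.034.
Rounding up gives 2, 3, 2, 4 = 11 seats, so the divisor must be adjusted.
With modified divisor 4400: modified quotas A 0.896, B 1.593, C 1.129, D 2.211.
Rounding up: A 1, B 2, C 2, D 3 (total 8).
A receives 1.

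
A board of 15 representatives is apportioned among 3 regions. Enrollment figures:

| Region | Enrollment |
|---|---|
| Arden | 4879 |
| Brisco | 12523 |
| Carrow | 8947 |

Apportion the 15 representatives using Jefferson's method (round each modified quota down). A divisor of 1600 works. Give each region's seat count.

With modified divisor 1600: modified quotas Arden 3.049, Brisco 7.827, Carrow 5.592.
Rounding down: Arden 3, Brisco 7, Carrow 5 (total 15).

Arden 3; Brisco 7; Carrow 5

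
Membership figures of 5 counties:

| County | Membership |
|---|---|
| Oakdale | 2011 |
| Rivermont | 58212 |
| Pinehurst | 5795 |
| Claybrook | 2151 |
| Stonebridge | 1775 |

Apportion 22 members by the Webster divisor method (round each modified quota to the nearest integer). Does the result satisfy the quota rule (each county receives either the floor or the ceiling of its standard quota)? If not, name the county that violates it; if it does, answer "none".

Rivermont

Standard quotas: Oakdale 0.633, Rivermont 18.310, Pinehurst 1.823, Claybrook 0.677, Stonebridge 0.558.
Webster allocation: Oakdale 1, Rivermont 17, Pinehurst 2, Claybrook 1, Stonebridge 1.
Rivermont has quota 18.310 (lower 18, upper 19) but receives 17 — outside the quota interval.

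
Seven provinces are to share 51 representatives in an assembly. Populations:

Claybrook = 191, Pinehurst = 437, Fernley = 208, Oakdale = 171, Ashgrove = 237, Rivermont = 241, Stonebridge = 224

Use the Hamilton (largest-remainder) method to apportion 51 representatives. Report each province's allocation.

Claybrook 6; Pinehurst 13; Fernley 6; Oakdale 5; Ashgrove 7; Rivermont 7; Stonebridge 7

Standard divisor: 1709 ÷ 51 ≈ 33.51.
Standard quotas: Claybrook 5.700, Pinehurst 13.041, Fernley 6.207, Oakdale 5.103, Ashgrove 7.073, Rivermont 7.192, Stonebridge 6.685.
Lower quotas: Claybrook 5, Pinehurst 13, Fernley 6, Oakdale 5, Ashgrove 7, Rivermont 7, Stonebridge 6 (sum 49, leaving 2 seats).
Remainders in descending order: Claybrook 0.700, Stonebridge 0.685, Fernley 0.207, Rivermont 0.192, Oakdale 0.103, Ashgrove 0.073, Pinehurst 0.041.
The surplus seats go to Claybrook, Stonebridge.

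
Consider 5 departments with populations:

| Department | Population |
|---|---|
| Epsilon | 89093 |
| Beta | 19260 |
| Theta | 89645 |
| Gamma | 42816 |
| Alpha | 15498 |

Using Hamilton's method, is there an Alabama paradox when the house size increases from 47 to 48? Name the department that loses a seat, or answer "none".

At 47 seats: Epsilon 16, Beta 4, Theta 16, Gamma 8, Alpha 3.
At 48 seats: Epsilon 17, Beta 3, Theta 17, Gamma 8, Alpha 3.
Beta drops from 4 to 3.

Beta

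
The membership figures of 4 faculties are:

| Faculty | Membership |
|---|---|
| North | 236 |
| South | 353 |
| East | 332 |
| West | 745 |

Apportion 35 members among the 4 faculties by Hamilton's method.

The standard divisor is 1666/35 ≈ 47.6.
Standard quotas: North 4.958, South 7.416, East 6.975, West 15.651.
Lower quotas: North 4, South 7, East 6, West 15 (sum 32, leaving 3 seats).
Remainders in descending order: East 0.975, North 0.958, West 0.651, South 0.416.
The surplus seats go to East, North, West.

North 5, South 7, East 7, West 16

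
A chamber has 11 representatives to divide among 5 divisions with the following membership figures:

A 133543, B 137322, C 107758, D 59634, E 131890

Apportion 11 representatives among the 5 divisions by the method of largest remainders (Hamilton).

A 3, B 3, C 2, D 1, E 2

The standard divisor is 570147/11 ≈ 51831.545.
Standard quotas: A 2.5765, B 2.6494, C 2.0790, D 1.1505, E 2.5446.
Lower quotas: A 2, B 2, C 2, D 1, E 2 (sum 9, leaving 2 seats).
Remainders in descending order: B 0.6494, A 0.5765, E 0.5446, D 0.1505, C 0.0790.
The surplus seats go to B, A.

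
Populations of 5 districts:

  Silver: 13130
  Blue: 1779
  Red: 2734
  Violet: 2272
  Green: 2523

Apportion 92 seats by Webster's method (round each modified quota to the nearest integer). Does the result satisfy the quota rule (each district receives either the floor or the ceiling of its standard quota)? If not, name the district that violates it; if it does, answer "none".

Silver

Standard quotas: Silver 53.835, Blue 7.294, Red 11.210, Violet 9.316, Green 10.345.
Webster allocation: Silver 55, Blue 7, Red 11, Violet 9, Green 10.
Silver has quota 53.835 (lower 53, upper 54) but receives 55 — outside the quota interval.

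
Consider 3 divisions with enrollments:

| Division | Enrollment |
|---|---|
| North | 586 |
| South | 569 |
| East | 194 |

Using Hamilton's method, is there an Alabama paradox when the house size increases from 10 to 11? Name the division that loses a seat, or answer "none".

At 10 seats: North 4, South 4, East 2.
At 11 seats: North 5, South 5, East 1.
East drops from 2 to 1.

East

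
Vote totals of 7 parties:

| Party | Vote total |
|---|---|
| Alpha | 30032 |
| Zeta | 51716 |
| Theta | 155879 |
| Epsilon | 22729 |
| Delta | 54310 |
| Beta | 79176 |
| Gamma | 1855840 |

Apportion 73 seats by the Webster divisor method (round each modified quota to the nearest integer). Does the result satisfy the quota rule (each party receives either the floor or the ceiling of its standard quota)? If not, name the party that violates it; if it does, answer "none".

Standard quotas: Alpha 0.975, Zeta 1.678, Theta 5.058, Epsilon 0.738, Delta 1.762, Beta 2.569, Gamma 60.220.
Webster allocation: Alpha 1, Zeta 2, Theta 5, Epsilon 1, Delta 2, Beta 3, Gamma 59.
Gamma has quota 60.220 (lower 60, upper 61) but receives 59 — outside the quota interval.

Gamma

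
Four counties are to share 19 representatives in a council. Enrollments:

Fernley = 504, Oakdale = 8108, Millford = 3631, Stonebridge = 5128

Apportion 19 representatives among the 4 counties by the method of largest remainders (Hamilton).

Fernley: 0, Oakdale: 9, Millford: 4, Stonebridge: 6

Total 17371; standard divisor 17371/19 ≈ 914.263.
Standard quotas: Fernley 0.5513, Oakdale 8.8683, Millford 3.9715, Stonebridge 5.6089.
Lower quotas: Fernley 0, Oakdale 8, Millford 3, Stonebridge 5 (sum 16, leaving 3 seats).
Remainders in descending order: Millford 0.9715, Oakdale 0.8683, Stonebridge 0.6089, Fernley 0.5513.
Largest remainders: Millford, Oakdale, Stonebridge receive the extra seats.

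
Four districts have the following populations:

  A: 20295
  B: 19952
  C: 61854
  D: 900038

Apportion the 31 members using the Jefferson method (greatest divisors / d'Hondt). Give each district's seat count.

A 0, B 0, C 2, D 29

Standard divisor 1002139/31 ≈ 32327.065; standard quotas: A 0.628, B 0.617, C 1.913, D 27.842.
Rounding down gives 0, 0, 1, 27 = 28 seats, so the divisor must be adjusted.
With modified divisor 30500: modified quotas A 0.665, B 0.654, C 2.028, D 29.509.
Rounding down: A 0, B 0, C 2, D 29 (total 31).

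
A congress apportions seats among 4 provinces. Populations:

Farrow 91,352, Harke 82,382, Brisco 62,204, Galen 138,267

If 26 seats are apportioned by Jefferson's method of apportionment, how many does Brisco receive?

4

Standard divisor 374205/26 ≈ 14392.5; standard quotas: Farrow 6.347, Harke 5.724, Brisco 4.322, Galen 9.607.
Rounding down gives 6, 5, 4, 9 = 24 seats, so the divisor must be adjusted.
With modified divisor 13400: modified quotas Farrow 6.817, Harke 6.148, Brisco 4.642, Galen 10.318.
Rounding down: Farrow 6, Harke 6, Brisco 4, Galen 10 (total 26).
Brisco receives 4.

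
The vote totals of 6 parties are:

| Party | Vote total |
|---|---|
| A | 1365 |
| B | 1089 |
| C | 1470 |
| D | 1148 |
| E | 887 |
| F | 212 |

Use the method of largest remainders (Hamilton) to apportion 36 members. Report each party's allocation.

A=8, B=6, C=9, D=7, E=5, F=1

Total 6171; standard divisor 6171/36 ≈ 171.417.
Standard quotas: A 7.963, B 6.353, C 8.576, D 6.697, E 5.175, F 1.237.
Lower quotas: A 7, B 6, C 8, D 6, E 5, F 1 (sum 33, leaving 3 seats).
Remainders in descending order: A 0.963, D 0.697, C 0.576, B 0.353, F 0.237, E 0.175.
The surplus seats go to A, D, C.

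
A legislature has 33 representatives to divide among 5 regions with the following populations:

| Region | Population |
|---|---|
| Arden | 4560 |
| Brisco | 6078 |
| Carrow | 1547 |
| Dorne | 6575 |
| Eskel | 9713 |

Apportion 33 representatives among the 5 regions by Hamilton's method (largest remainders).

Arden=5, Brisco=7, Carrow=2, Dorne=8, Eskel=11

The standard divisor is 28473/33 ≈ 862.818.
Standard quotas: Arden 5.2850, Brisco 7.0444, Carrow 1.7930, Dorne 7.6204, Eskel 11.2573.
Lower quotas: Arden 5, Brisco 7, Carrow 1, Dorne 7, Eskel 11 (sum 31, leaving 2 seats).
Remainders in descending order: Carrow 0.7930, Dorne 0.6204, Arden 0.2850, Eskel 0.2573, Brisco 0.0444.
Largest remainders: Carrow, Dorne receive the extra seats.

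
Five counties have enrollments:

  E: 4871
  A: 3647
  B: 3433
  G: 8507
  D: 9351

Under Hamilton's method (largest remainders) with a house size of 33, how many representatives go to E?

5

Standard divisor: 29809 ÷ 33 ≈ 903.303.
Standard quotas: E 5.3924, A 4.0374, B 3.8005, G 9.4177, D 10.3520.
Lower quotas: E 5, A 4, B 3, G 9, D 10 (sum 31, leaving 2 seats).
Remainders in descending order: B 0.8005, G 0.4177, E 0.3924, D 0.3520, A 0.0374.
Largest remainders: B, G receive the extra seats.
E receives 5.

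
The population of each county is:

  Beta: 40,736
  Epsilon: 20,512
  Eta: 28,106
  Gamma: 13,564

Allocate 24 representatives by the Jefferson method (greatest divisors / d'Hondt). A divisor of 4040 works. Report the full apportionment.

Beta=10, Epsilon=5, Eta=6, Gamma=3

With modified divisor 4040: modified quotas Beta 10.083, Epsilon 5.077, Eta 6.957, Gamma 3.357.
Rounding down: Beta 10, Epsilon 5, Eta 6, Gamma 3 (total 24).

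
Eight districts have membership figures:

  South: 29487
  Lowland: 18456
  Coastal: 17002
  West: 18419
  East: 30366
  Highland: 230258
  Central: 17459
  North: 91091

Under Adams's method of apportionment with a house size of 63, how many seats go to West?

3

Standard divisor 452538/63 ≈ 7183.143; standard quotas: South 4.105, Lowland 2.569, Coastal 2.367, West 2.564, East 4.227, Highland 32.055, Central 2.431, North 12.681.
Rounding up gives 5, 3, 3, 3, 5, 33, 3, 13 = 68 seats, so the divisor must be adjusted.
With modified divisor 7630: modified quotas South 3.865, Lowland 2.419, Coastal 2.228, West 2.414, East 3.980, Highland 30.178, Central 2.288, North 11.939.
Rounding up: South 4, Lowland 3, Coastal 3, West 3, East 4, Highland 31, Central 3, North 12 (total 63).
West receives 3.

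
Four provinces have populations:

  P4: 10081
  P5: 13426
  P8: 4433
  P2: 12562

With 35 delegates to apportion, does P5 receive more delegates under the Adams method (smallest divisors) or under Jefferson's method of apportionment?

Adams: P4 9, P5 11, P8 4, P2 11.
Jefferson: P4 9, P5 12, P8 3, P2 11.
P5 gets 11 under Adams and 12 under Jefferson.

Jefferson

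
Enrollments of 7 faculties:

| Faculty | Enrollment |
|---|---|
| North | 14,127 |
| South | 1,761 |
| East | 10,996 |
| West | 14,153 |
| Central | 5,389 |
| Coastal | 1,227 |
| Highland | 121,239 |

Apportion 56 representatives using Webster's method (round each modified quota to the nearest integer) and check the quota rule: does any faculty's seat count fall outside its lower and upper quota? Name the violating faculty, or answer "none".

Standard quotas: North 4.684, South 0.584, East 3.646, West 4.693, Central 1.787, Coastal 0.407, Highland 40.200.
Webster allocation: North 5, South 1, East 4, West 5, Central 2, Coastal 0, Highland 39.
Highland has quota 40.200 (lower 40, upper 41) but receives 39 — outside the quota interval.

Highland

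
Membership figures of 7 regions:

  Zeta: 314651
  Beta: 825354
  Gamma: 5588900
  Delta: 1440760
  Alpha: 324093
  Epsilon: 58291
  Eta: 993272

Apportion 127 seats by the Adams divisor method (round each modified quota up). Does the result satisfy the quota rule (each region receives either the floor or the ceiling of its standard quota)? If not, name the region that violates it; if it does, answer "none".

Gamma

Standard quotas: Zeta 4.186, Beta 10.981, Gamma 74.360, Delta 19.169, Alpha 4.312, Epsilon 0.776, Eta 13.215.
Adams allocation: Zeta 5, Beta 11, Gamma 73, Delta 19, Alpha 5, Epsilon 1, Eta 13.
Gamma has quota 74.360 (lower 74, upper 75) but receives 73 — outside the quota interval.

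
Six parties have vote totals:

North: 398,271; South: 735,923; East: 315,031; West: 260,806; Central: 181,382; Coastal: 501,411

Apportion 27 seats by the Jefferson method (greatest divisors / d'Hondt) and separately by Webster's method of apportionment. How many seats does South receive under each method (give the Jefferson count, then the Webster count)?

9 and 8

Jefferson: North 4, South 9, East 3, West 3, Central 2, Coastal 6.
Webster: North 4, South 8, East 4, West 3, Central 2, Coastal 6.
South gets 9 under Jefferson and 8 under Webster.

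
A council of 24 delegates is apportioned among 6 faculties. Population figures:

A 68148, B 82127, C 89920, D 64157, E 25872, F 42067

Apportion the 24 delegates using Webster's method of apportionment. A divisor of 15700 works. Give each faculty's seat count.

With modified divisor 15700: modified quotas A 4.341, B 5.231, C 5.727, D 4.086, E 1.648, F 2.679.
Rounding to the nearest integer: A 4, B 5, C 6, D 4, E 2, F 3 (total 24).

A 4; B 5; C 6; D 4; E 2; F 3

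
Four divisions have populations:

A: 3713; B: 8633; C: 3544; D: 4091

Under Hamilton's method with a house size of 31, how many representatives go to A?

Standard divisor: 19981 ÷ 31 ≈ 644.548.
Standard quotas: A 5.7606, B 13.3939, C 5.4984, D 6.3471.
Lower quotas: A 5, B 13, C 5, D 6 (sum 29, leaving 2 seats).
Remainders in descending order: A 0.7606, C 0.4984, B 0.3939, D 0.3471.
The surplus seats go to A, C.
A receives 6.

6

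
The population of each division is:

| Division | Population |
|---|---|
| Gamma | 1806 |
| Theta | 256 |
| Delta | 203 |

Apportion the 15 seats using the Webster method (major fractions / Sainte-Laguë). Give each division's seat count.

Gamma 12, Theta 2, Delta 1

Standard divisor 2265/15 ≈ 151; standard quotas: Gamma 11.960, Theta 1.695, Delta 1.344.
Rounding to the nearest integer gives Gamma 12, Theta 2, Delta 1 — total 15, matching the house size, so no adjustment is needed.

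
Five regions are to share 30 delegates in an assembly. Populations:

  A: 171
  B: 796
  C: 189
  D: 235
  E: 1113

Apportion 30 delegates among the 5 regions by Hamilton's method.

A: 2, B: 10, C: 2, D: 3, E: 13

Standard divisor: 2504 ÷ 30 ≈ 83.467.
Standard quotas: A 2.049, B 9.537, C 2.264, D 2.815, E 13.335.
Lower quotas: A 2, B 9, C 2, D 2, E 13 (sum 28, leaving 2 seats).
Remainders in descending order: D 0.815, B 0.537, E 0.335, C 0.264, A 0.049.
The surplus seats go to D, B.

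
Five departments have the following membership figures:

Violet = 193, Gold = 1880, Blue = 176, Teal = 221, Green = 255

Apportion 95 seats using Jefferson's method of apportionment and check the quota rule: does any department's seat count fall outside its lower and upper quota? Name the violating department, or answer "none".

Gold

Standard quotas: Violet 6.728, Gold 65.541, Blue 6.136, Teal 7.705, Green 8.890.
Jefferson allocation: Violet 6, Gold 67, Blue 6, Teal 7, Green 9.
Gold has quota 65.541 (lower 65, upper 66) but receives 67 — outside the quota interval.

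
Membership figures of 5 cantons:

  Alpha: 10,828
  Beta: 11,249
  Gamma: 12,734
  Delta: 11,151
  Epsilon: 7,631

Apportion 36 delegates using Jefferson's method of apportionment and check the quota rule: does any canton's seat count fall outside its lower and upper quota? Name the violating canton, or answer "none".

Standard quotas: Alpha 7.273, Beta 7.556, Gamma 8.554, Delta 7.490, Epsilon 5.126.
Jefferson allocation: Alpha 7, Beta 8, Gamma 9, Delta 7, Epsilon 5.
Every allocation lies between the lower and upper quota.

none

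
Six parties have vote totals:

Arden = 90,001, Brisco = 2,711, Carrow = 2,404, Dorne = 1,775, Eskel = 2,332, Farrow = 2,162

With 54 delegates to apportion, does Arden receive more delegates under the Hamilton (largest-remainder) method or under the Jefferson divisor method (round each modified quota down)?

Jefferson

Hamilton: Arden 48, Brisco 2, Carrow 1, Dorne 1, Eskel 1, Farrow 1.
Jefferson: Arden 50, Brisco 1, Carrow 1, Dorne 0, Eskel 1, Farrow 1.
Arden gets 48 under Hamilton and 50 under Jefferson.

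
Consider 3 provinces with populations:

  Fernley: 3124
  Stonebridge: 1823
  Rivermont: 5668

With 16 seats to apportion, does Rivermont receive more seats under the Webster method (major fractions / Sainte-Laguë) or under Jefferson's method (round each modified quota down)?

Webster: Fernley 5, Stonebridge 3, Rivermont 8.
Jefferson: Fernley 5, Stonebridge 2, Rivermont 9.
Rivermont gets 8 under Webster and 9 under Jefferson.

Jefferson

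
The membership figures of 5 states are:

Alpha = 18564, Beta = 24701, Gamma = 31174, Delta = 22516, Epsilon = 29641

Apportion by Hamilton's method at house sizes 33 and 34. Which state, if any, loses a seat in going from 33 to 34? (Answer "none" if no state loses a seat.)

none

At 33 seats: Alpha 5, Beta 6, Gamma 8, Delta 6, Epsilon 8.
At 34 seats: Alpha 5, Beta 7, Gamma 8, Delta 6, Epsilon 8.
No state's allocation decreased.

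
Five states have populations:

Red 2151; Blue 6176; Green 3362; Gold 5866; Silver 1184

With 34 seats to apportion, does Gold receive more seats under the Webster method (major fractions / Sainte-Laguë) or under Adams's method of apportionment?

Webster: Red 4, Blue 11, Green 6, Gold 11, Silver 2.
Adams: Red 4, Blue 11, Green 6, Gold 10, Silver 3.
Gold gets 11 under Webster and 10 under Adams.

Webster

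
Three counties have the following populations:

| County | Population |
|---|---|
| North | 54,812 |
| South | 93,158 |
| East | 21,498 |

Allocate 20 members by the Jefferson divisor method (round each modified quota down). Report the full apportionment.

Standard divisor 169468/20 ≈ 8473.4; standard quotas: North 6.469, South 10.994, East 2.537.
Rounding down gives 6, 10, 2 = 18 seats, so the divisor must be adjusted.
With modified divisor 7800: modified quotas North 7.027, South 11.943, East 2.756.
Rounding down: North 7, South 11, East 2 (total 20).

North: 7, South: 11, East: 2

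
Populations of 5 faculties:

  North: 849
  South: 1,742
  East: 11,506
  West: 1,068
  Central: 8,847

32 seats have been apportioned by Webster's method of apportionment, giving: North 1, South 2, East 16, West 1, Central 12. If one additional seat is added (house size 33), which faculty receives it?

West

Priority for the next seat is population ÷ (current seats + 0.5).
Priorities: North 566.000, South 696.800, East 697.333, West 712.000, Central 707.760.
Highest priority: West.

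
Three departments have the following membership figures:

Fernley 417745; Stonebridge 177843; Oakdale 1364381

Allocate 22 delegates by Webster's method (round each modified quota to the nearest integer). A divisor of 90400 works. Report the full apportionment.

Fernley 5, Stonebridge 2, Oakdale 15

With modified divisor 90400: modified quotas Fernley 4.621, Stonebridge 1.967, Oakdale 15.093.
Rounding to the nearest integer: Fernley 5, Stonebridge 2, Oakdale 15 (total 22).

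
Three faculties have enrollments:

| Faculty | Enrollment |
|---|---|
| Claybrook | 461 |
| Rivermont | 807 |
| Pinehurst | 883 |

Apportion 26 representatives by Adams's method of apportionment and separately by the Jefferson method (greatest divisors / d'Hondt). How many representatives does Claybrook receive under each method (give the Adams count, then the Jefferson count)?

6 and 5

Adams: Claybrook 6, Rivermont 10, Pinehurst 10.
Jefferson: Claybrook 5, Rivermont 10, Pinehurst 11.
Claybrook gets 6 under Adams and 5 under Jefferson.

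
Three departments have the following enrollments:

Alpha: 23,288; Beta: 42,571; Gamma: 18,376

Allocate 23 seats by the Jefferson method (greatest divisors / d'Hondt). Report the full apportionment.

Standard divisor 84235/23 ≈ 3662.391; standard quotas: Alpha 6.359, Beta 11.624, Gamma 5.017.
Rounding down gives 6, 11, 5 = 22 seats, so the divisor must be adjusted.
With modified divisor 3400: modified quotas Alpha 6.849, Beta 12.521, Gamma 5.405.
Rounding down: Alpha 6, Beta 12, Gamma 5 (total 23).

Alpha=6, Beta=12, Gamma=5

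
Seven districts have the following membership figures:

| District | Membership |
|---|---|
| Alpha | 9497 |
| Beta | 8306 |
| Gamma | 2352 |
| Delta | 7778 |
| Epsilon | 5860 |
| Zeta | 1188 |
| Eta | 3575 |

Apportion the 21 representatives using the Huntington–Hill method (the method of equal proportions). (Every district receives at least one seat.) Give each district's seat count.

Alpha=5; Beta=5; Gamma=1; Delta=4; Epsilon=3; Zeta=1; Eta=2

With divisor 1798: modified quotas Alpha 5.282, Beta 4.620, Gamma 1.308, Delta 4.326, Epsilon 3.259, Zeta 0.661, Eta 1.988.
Geometric-mean thresholds: Alpha √(5·6)=5.477, Beta √(4·5)=4.472, Gamma √(1·2)=1.414, Delta √(4·5)=4.472, Epsilon √(3·4)=3.464, Zeta (min 1), Eta √(1·2)=1.414.
Each quota rounded against its threshold gives Alpha 5, Beta 5, Gamma 1, Delta 4, Epsilon 3, Zeta 1, Eta 2 (total 21).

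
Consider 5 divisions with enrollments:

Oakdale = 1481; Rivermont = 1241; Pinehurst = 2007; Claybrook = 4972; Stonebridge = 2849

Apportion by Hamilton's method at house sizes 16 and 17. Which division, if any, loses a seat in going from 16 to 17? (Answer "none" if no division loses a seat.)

At 16 seats: Oakdale 2, Rivermont 2, Pinehurst 2, Claybrook 6, Stonebridge 4.
At 17 seats: Oakdale 2, Rivermont 1, Pinehurst 3, Claybrook 7, Stonebridge 4.
Rivermont drops from 2 to 1.

Rivermont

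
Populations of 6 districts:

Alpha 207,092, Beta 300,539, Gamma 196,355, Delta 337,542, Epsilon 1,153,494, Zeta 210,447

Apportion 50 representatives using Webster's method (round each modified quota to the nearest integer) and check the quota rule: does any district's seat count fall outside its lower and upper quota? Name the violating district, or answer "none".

Standard quotas: Alpha 4.305, Beta 6.247, Gamma 4.081, Delta 7.016, Epsilon 23.976, Zeta 4.374.
Webster allocation: Alpha 4, Beta 6, Gamma 4, Delta 7, Epsilon 25, Zeta 4.
Epsilon has quota 23.976 (lower 23, upper 24) but receives 25 — outside the quota interval.

Epsilon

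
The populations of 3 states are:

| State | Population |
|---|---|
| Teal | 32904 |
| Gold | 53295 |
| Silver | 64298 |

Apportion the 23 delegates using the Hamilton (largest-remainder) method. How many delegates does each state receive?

The standard divisor is 150497/23 ≈ 6543.348.
Standard quotas: Teal 5.0286, Gold 8.1449, Silver 9.8265.
Lower quotas: Teal 5, Gold 8, Silver 9 (sum 22, leaving 1 seat).
Remainders in descending order: Silver 0.8265, Gold 0.1449, Teal 0.0286.
The surplus seat goes to Silver.

Teal 5, Gold 8, Silver 10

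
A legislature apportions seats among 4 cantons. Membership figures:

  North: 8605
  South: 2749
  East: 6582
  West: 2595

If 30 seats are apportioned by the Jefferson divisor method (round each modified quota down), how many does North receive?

13

Standard divisor 20531/30 ≈ 684.367; standard quotas: North 12.574, South 4.017, East 9.618, West 3.792.
Rounding down gives 12, 4, 9, 3 = 28 seats, so the divisor must be adjusted.
With modified divisor 653: modified quotas North 13.178, South 4.210, East 10.080, West 3.974.
Rounding down: North 13, South 4, East 10, West 3 (total 30).
North receives 13.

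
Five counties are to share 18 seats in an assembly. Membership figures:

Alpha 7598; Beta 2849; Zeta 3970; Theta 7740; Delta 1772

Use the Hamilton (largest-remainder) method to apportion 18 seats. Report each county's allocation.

Total 23929; standard divisor 23929/18 ≈ 1329.389.
Standard quotas: Alpha 5.7154, Beta 2.1431, Zeta 2.9863, Theta 5.8222, Delta 1.3329.
Lower quotas: Alpha 5, Beta 2, Zeta 2, Theta 5, Delta 1 (sum 15, leaving 3 seats).
Remainders in descending order: Zeta 0.9863, Theta 0.8222, Alpha 0.7154, Delta 0.3329, Beta 0.1431.
The surplus seats go to Zeta, Theta, Alpha.

Alpha 6, Beta 2, Zeta 3, Theta 6, Delta 1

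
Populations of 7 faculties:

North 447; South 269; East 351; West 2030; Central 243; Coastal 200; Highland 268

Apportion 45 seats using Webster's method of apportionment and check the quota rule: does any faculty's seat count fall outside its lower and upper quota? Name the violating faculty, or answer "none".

Standard quotas: North 5.282, South 3.179, East 4.148, West 23.989, Central 2.872, Coastal 2.363, Highland 3.167.
Webster allocation: North 5, South 3, East 4, West 25, Central 3, Coastal 2, Highland 3.
West has quota 23.989 (lower 23, upper 24) but receives 25 — outside the quota interval.

West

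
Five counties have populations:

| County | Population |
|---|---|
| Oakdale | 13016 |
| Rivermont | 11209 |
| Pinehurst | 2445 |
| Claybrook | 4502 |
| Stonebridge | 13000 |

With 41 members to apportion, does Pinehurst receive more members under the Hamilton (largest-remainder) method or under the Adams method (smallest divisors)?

Hamilton: Oakdale 12, Rivermont 11, Pinehurst 2, Claybrook 4, Stonebridge 12.
Adams: Oakdale 12, Rivermont 10, Pinehurst 3, Claybrook 4, Stonebridge 12.
Pinehurst gets 2 under Hamilton and 3 under Adams.

Adams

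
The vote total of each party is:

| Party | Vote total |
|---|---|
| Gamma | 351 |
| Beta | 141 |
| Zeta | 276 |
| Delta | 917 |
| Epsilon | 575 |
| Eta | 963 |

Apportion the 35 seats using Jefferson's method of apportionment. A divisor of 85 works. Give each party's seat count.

Gamma=4, Beta=1, Zeta=3, Delta=10, Epsilon=6, Eta=11

With modified divisor 85: modified quotas Gamma 4.129, Beta 1.659, Zeta 3.247, Delta 10.788, Epsilon 6.765, Eta 11.329.
Rounding down: Gamma 4, Beta 1, Zeta 3, Delta 10, Epsilon 6, Eta 11 (total 35).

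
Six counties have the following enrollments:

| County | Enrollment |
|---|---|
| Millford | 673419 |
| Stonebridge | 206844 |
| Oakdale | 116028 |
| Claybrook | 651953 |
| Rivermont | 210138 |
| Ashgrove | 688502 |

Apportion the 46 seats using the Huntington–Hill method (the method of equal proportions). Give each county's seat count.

With divisor 55935: modified quotas Millford 12.039, Stonebridge 3.698, Oakdale 2.074, Claybrook 11.656, Rivermont 3.757, Ashgrove 12.309.
Geometric-mean thresholds: Millford √(12·13)=12.490, Stonebridge √(3·4)=3.464, Oakdale √(2·3)=2.449, Claybrook √(11·12)=11.489, Rivermont √(3·4)=3.464, Ashgrove √(12·13)=12.490.
Each quota rounded against its threshold gives Millford 12, Stonebridge 4, Oakdale 2, Claybrook 12, Rivermont 4, Ashgrove 12 (total 46).

Millford 12, Stonebridge 4, Oakdale 2, Claybrook 12, Rivermont 4, Ashgrove 12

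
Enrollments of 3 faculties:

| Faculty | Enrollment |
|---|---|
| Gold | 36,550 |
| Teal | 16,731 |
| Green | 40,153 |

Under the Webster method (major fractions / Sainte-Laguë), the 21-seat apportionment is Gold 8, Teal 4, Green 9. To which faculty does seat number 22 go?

Priority for the next seat is population ÷ (current seats + 0.5).
Priorities: Gold 4300.000, Teal 3718.000, Green 4226.632.
Highest priority: Gold.

Gold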